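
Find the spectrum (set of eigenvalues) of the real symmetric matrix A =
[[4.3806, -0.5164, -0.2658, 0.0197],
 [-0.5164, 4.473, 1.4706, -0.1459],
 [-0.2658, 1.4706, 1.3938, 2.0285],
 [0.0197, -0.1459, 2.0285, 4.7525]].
sigma(A) ≈ {0, 4, 5, 6}

A is real symmetric, so its spectrum consists of real eigenvalues. Expanding the characteristic polynomial of the displayed matrix gives
  det(λ I - A) = p(λ) = λ^4 + (-15)λ^3 + (73.9989)λ^2 + (-119.996)λ + (-0.0041).
Solving p(λ) = 0 yields eigenvalues ≈ 0, 4, 5, 6. (A is shown rounded to 4 decimals, so these recover the underlying integer eigenvalues to within that precision.)
Verification: the trace of A = 15 equals the sum of eigenvalues 15, and det(A) ≈ -0.0041 matches the eigenvalue product 0.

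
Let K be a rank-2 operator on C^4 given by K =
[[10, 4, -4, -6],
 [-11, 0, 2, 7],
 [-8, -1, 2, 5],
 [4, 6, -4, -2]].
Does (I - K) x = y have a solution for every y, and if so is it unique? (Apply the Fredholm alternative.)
(I - K) is invertible (det(I - K) = 3 ≠ 0), so for every y in C^4 the equation (I - K) x = y has a unique solution.

K has rank 2 and factors as K = U V^T = u1 v1^T + u2 v2^T with u1 = (2, -3, -2, 0), v1 = (3, -1, 0, -2), u2 = (2, -1, -1, 2), v2 = (2, 3, -2, -1) (multiplying out reproduces the displayed K). The nonzero eigenvalues of U V^T coincide with those of the 2 x 2 matrix G = V^T U = [[v1·u1, v1·u2], [v2·u1, v2·u2]] = [[9, 3], [-1, 1]], and by the Sylvester determinant identity det(I_4 - U V^T) = det(I_2 - V^T U) = det([[-8, -3], [1, 0]]) = (-8)(0) - (-3)(1) = 3. (Direct check: I - K =
[[-9, -4, 4, 6],
 [11, 1, -2, -7],
 [8, 1, -1, -5],
 [-4, -6, 4, 3]]
has determinant 3.) The finite-dimensional Fredholm alternative says: either (I - K) is invertible, or ker(I - K) ≠ {0} and then range(I - K) = ker((I - K)^*)^⊥, with dim ker(I - K) = dim ker((I - K)^*). Since det(I - K) ≠ 0, 1 is not an eigenvalue of K and ker(I - K) = {0}, so we are in the first case: for every y there is a unique x = (I - K)^(-1) y. (Explicitly, by the Woodbury identity, (I - U V^T)^(-1) = I + U (I_2 - G)^(-1) V^T.)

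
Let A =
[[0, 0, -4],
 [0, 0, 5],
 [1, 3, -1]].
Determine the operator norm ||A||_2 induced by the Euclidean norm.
||A||_2 = sqrt((52 + sqrt(1064))/2) ≈ 6.5046 (= sqrt(largest eigenvalue of A^T A))

||A||_2 = sigma_max(A) = sqrt(lambda_max(A^T A)). Form the symmetric matrix M = A^T A =
[[1, 3, -1],
 [3, 9, -3],
 [-1, -3, 42]].
Its characteristic polynomial (trace, sum of principal 2x2 minors, determinant of M give the coefficients) is
  p(λ) = det(λ I - M) = λ^3 - 52λ^2 + 410λ.
The constant term is 0, so λ = 0 is a root. Dividing out λ leaves p(λ) = λ(λ^2 - 52λ + 410). For λ^2 - 52λ + 410 the discriminant is 1064. It is nonnegative but not a perfect square, so the roots are real and irrational: λ = (52 ± sqrt(1064))/2 ≈ 42.3095, 9.6905.
So the eigenvalues of A^T A are ≈ 0, 9.6905, 42.3095 (all ≥ 0, as they must be for A^T A). The largest is λ_max = (52 + sqrt(1064))/2 ≈ 42.3095, hence ||A||_2 = sqrt(λ_max) = sqrt((52 + sqrt(1064))/2) ≈ 6.5046.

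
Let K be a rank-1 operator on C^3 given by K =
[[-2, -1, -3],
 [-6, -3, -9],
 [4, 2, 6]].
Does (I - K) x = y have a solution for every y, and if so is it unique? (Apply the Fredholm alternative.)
(I - K) is singular (det(I - K) = 0, i.e. 1 ∈ sigma(K)). (I - K) x = y is solvable iff y ⊥ ker((I - K)^*) = span{(-2, -1, -3)}, i.e. iff -2y_1 - y_2 - 3y_3 = 0. When solvable, the solutions are x = y + c·(1, 3, -2), c arbitrary (ker(I - K) = span{(1, 3, -2)}, dimension 1).

K has rank 1, so it is an outer product K = u v^T: every row of K is a multiple of one row vector. Reading off the entries, u = (1, 3, -2) and v = (-2, -1, -3) (row i of K equals u_i·v^T). A rank-one matrix u v^T satisfies K u = u (v·u) and kills the (2)-dimensional subspace v^⊥, so its characteristic polynomial is lambda^2 (lambda - v·u) with v·u = tr K = 1. Hence the eigenvalues of I - K are 1 (multiplicity 2) and 1 - (1) = 0, so det(I - K) = 0. (Direct check: I - K =
[[3, 1, 3],
 [6, 4, 9],
 [-4, -2, -5]]
has determinant 0.) So 1 is an eigenvalue of K and (I - K) is not invertible. The finite-dimensional Fredholm alternative says: either (I - K) is invertible, or ker(I - K) ≠ {0} and then range(I - K) = ker((I - K)^*)^⊥, with dim ker(I - K) = dim ker((I - K)^*). We are in the second case, so we need both kernels. Kernel of I - K: (I - K) u = u - u (v·u) = u - u = 0, so ker(I - K) = span{u} = span{(1, 3, -2)} (it is exactly 1-dimensional because rank(I - K) = 2). Kernel of the adjoint: K is real, so (I - K)^* = I - K^T = I - v u^T, and (I - v u^T) v = v - v (u·v) = 0; hence ker((I - K)^*) = span{v} = span{(-2, -1, -3)}. Therefore (I - K) x = y is solvable iff <y, v> = 0, i.e. iff -2y_1 - y_2 - 3y_3 = 0. When this holds, K y = u (v·y) = 0, so (I - K) y = y and x = y is a particular solution; the full solution set is the line x = y + c·u = y + c·(1, 3, -2), c ∈ C.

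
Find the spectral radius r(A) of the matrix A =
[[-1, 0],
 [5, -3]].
r(A) = 3

The eigenvalues of A are the roots of its characteristic polynomial. With M = A (coefficients from the trace and determinant):
  p(λ) = det(λ I - M) = λ^2 + 4λ + 3.
For λ^2 + 4λ + 3 the discriminant is 4. It is a perfect square (2^2), so the roots are rational: λ = (-4 ± 2)/2 = -1, -3.
Thus the eigenvalues (to 4 decimals) are -1 (modulus 1); -3 (modulus 3). The spectral radius is the largest modulus: r(A) = 3. (Cross-check: r(A) ≤ ||A||_2 ≈ 5.8941; equality holds whenever A is normal, though it can also hold for some non-normal A.)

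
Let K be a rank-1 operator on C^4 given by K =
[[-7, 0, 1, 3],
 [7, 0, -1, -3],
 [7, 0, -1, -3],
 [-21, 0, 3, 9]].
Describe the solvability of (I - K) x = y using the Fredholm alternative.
(I - K) is singular (det(I - K) = 0, i.e. 1 ∈ sigma(K)). (I - K) x = y is solvable iff y ⊥ ker((I - K)^*) = span{(-7, 0, 1, 3)}, i.e. iff -7y_1 + y_3 + 3y_4 = 0. When solvable, the solutions are x = y + c·(1, -1, -1, 3), c arbitrary (ker(I - K) = span{(1, -1, -1, 3)}, dimension 1).

K has rank 1, so it is an outer product K = u v^T: every row of K is a multiple of one row vector. Reading off the entries, u = (1, -1, -1, 3) and v = (-7, 0, 1, 3) (row i of K equals u_i·v^T). A rank-one matrix u v^T satisfies K u = u (v·u) and kills the (3)-dimensional subspace v^⊥, so its characteristic polynomial is lambda^3 (lambda - v·u) with v·u = tr K = 1. Hence the eigenvalues of I - K are 1 (multiplicity 3) and 1 - (1) = 0, so det(I - K) = 0. (Direct check: I - K =
[[8, 0, -1, -3],
 [-7, 1, 1, 3],
 [-7, 0, 2, 3],
 [21, 0, -3, -8]]
has determinant 0.) So 1 is an eigenvalue of K and (I - K) is not invertible. The finite-dimensional Fredholm alternative says: either (I - K) is invertible, or ker(I - K) ≠ {0} and then range(I - K) = ker((I - K)^*)^⊥, with dim ker(I - K) = dim ker((I - K)^*). We are in the second case, so we need both kernels. Kernel of I - K: (I - K) u = u - u (v·u) = u - u = 0, so ker(I - K) = span{u} = span{(1, -1, -1, 3)} (it is exactly 1-dimensional because rank(I - K) = 3). Kernel of the adjoint: K is real, so (I - K)^* = I - K^T = I - v u^T, and (I - v u^T) v = v - v (u·v) = 0; hence ker((I - K)^*) = span{v} = span{(-7, 0, 1, 3)}. Therefore (I - K) x = y is solvable iff <y, v> = 0, i.e. iff -7y_1 + y_3 + 3y_4 = 0. When this holds, K y = u (v·y) = 0, so (I - K) y = y and x = y is a particular solution; the full solution set is the line x = y + c·u = y + c·(1, -1, -1, 3), c ∈ C.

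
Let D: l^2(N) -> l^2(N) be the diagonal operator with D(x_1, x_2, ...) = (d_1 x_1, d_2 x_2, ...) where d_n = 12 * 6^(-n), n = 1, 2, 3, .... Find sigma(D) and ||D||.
sigma(D) = {12 * 6^(-n) : n ≥ 1} ∪ {0}; ||D|| = 2

A bounded diagonal operator on l^2 with diagonal entries d_n has spectrum equal to the closure of {d_n : n ≥ 1}: every d_n is an eigenvalue (with eigenvector e_n), so {d_n} ⊂ sigma(D); the spectrum is closed, so its closure is too; and for lambda not in the closure, (D - lambda I) has bounded inverse (the diagonal entries 1/(d_n - lambda) are bounded). For our sequence d_n = 12 * 6^(-n), n = 1, 2, 3, ...:
  - {d_n} = {12 * 6^(-n) : n ≥ 1}; the only limit point is 0
  - closure = {12 * 6^(-n) : n ≥ 1} ∪ {0}
For the norm: a diagonal operator has ||D|| = sup_n |d_n|. Here d_n = 12 * 6^(-n) is positive and decreasing, so sup_n |d_n| = d_1 = 12/6 = 2. So ||D|| = 2.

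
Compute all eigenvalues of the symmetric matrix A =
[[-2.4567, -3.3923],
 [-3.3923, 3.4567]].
sigma(A) ≈ {-4, 5}

A is real symmetric, so its spectrum consists of real eigenvalues. Expanding the characteristic polynomial of the displayed matrix gives
  det(λ I - A) = p(λ) = λ^2 + (-1)λ + (-20).
Solving p(λ) = 0 yields eigenvalues ≈ -4, 5. (A is shown rounded to 4 decimals, so these recover the underlying integer eigenvalues to within that precision.)
Verification: the trace of A = 1 equals the sum of eigenvalues 1, and det(A) ≈ -19.9998 matches the eigenvalue product -20.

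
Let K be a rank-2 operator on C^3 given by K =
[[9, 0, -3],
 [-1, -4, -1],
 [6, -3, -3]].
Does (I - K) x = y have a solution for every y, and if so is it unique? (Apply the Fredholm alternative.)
(I - K) is invertible (det(I - K) = -37 ≠ 0), so for every y in C^3 the equation (I - K) x = y has a unique solution.

K has rank 2 and factors as K = U V^T = u1 v1^T + u2 v2^T with u1 = (3, 1, 3), v1 = (2, -1, -1), u2 = (3, -3, 0), v2 = (1, 1, 0) (multiplying out reproduces the displayed K). The nonzero eigenvalues of U V^T coincide with those of the 2 x 2 matrix G = V^T U = [[v1·u1, v1·u2], [v2·u1, v2·u2]] = [[2, 9], [4, 0]], and by the Sylvester determinant identity det(I_3 - U V^T) = det(I_2 - V^T U) = det([[-1, -9], [-4, 1]]) = (-1)(1) - (-9)(-4) = -37. (Direct check: I - K =
[[-8, 0, 3],
 [1, 5, 1],
 [-6, 3, 4]]
has determinant -37.) The finite-dimensional Fredholm alternative says: either (I - K) is invertible, or ker(I - K) ≠ {0} and then range(I - K) = ker((I - K)^*)^⊥, with dim ker(I - K) = dim ker((I - K)^*). Since det(I - K) ≠ 0, 1 is not an eigenvalue of K and ker(I - K) = {0}, so we are in the first case: for every y there is a unique x = (I - K)^(-1) y. (Explicitly, by the Woodbury identity, (I - U V^T)^(-1) = I + U (I_2 - G)^(-1) V^T.)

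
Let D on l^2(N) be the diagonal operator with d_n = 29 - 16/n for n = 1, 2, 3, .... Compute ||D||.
||D|| = 29

For a diagonal operator on l^2 with entries d_n, ||D|| = sup_n |d_n|. Here d_1 = 13, d_2 = 21, ..., and d_n = 29 - 16/n increases monotonically toward 29. All terms lie in [13, 29), so |d_n| = d_n and the supremum is the limit 29, which is not attained by any individual d_n. Hence ||D|| = 29.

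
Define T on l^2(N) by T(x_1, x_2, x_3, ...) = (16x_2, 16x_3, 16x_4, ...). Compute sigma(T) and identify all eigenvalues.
sigma(T) = closed disk {z in C : |z| ≤ 16}; sigma_p(T) = open disk {z in C : |z| < 16}

Note T = 16·V where V is the unit left shift (V x)_k = x_{k+1}; so sigma(T) = 16·sigma(V) and ||T|| = 16||V||. ||T x||^2 = 256sum_{k≥2} |x_k|^2 ≤ 256||x||^2, with equality on {x : x_1 = 0}, so ||T|| = 16. For any lambda with |lambda| < 16, set r = lambda/16 (|r| < 1); the vector x = (1, r, r^2, ...) is in l^2 and satisfies T x = 16(r, r^2, ...) = lambda x, so lambda is an eigenvalue. On the boundary |lambda| = 16 the geometric series diverges, so no l^2 eigenvector exists, but these lambda lie in the approximate point spectrum. Hence sigma(T) is the closed disk of radius 16 and sigma_p(T) is the open disk.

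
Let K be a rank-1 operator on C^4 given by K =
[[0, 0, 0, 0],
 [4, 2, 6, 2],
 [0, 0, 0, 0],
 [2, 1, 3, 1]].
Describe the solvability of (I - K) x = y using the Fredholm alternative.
(I - K) is invertible (det(I - K) = -2 ≠ 0), so for every y in C^4 the equation (I - K) x = y has a unique solution.

K has rank 1, so it is an outer product K = u v^T: every row of K is a multiple of one row vector. Reading off the entries, u = (0, -2, 0, -1) and v = (-2, -1, -3, -1) (row i of K equals u_i·v^T). A rank-one matrix u v^T satisfies K u = u (v·u) and kills the (3)-dimensional subspace v^⊥, so its characteristic polynomial is lambda^3 (lambda - v·u) with v·u = tr K = 3. Hence the eigenvalues of I - K are 1 (multiplicity 3) and 1 - (3) = -2, so det(I - K) = -2. (Direct check: I - K =
[[1, 0, 0, 0],
 [-4, -1, -6, -2],
 [0, 0, 1, 0],
 [-2, -1, -3, 0]]
has determinant -2.) The finite-dimensional Fredholm alternative says: either (I - K) is invertible, or ker(I - K) ≠ {0} and then range(I - K) = ker((I - K)^*)^⊥, with dim ker(I - K) = dim ker((I - K)^*). Since det(I - K) ≠ 0, 1 is not an eigenvalue of K and ker(I - K) = {0}, so we are in the first case: for every y there is a unique x = (I - K)^(-1) y. Explicitly, by the Sherman–Morrison formula, (I - u v^T)^(-1) = I + u v^T/(1 - v·u), i.e. (I - K)^(-1) = I + K/(-2).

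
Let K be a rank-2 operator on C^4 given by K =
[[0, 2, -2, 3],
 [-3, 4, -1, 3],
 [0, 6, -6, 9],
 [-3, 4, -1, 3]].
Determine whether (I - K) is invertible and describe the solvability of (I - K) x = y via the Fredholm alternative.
(I - K) is invertible (det(I - K) = -12 ≠ 0), so for every y in C^4 the equation (I - K) x = y has a unique solution.

K has rank 2 and factors as K = U V^T = u1 v1^T + u2 v2^T with u1 = (1, -1, 3, -1), v1 = (0, 2, -2, 3), u2 = (0, 3, 0, 3), v2 = (-1, 2, -1, 2) (multiplying out reproduces the displayed K). The nonzero eigenvalues of U V^T coincide with those of the 2 x 2 matrix G = V^T U = [[v1·u1, v1·u2], [v2·u1, v2·u2]] = [[-11, 15], [-8, 12]], and by the Sylvester determinant identity det(I_4 - U V^T) = det(I_2 - V^T U) = det([[12, -15], [8, -11]]) = (12)(-11) - (-15)(8) = -12. (Direct check: I - K =
[[1, -2, 2, -3],
 [3, -3, 1, -3],
 [0, -6, 7, -9],
 [3, -4, 1, -2]]
has determinant -12.) The finite-dimensional Fredholm alternative says: either (I - K) is invertible, or ker(I - K) ≠ {0} and then range(I - K) = ker((I - K)^*)^⊥, with dim ker(I - K) = dim ker((I - K)^*). Since det(I - K) ≠ 0, 1 is not an eigenvalue of K and ker(I - K) = {0}, so we are in the first case: for every y there is a unique x = (I - K)^(-1) y. (Explicitly, by the Woodbury identity, (I - U V^T)^(-1) = I + U (I_2 - G)^(-1) V^T.)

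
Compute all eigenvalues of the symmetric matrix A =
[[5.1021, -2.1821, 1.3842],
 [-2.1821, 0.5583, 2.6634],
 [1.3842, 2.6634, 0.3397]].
sigma(A) ≈ {-3, 3, 6}

A is real symmetric, so its spectrum consists of real eigenvalues. Expanding the characteristic polynomial of the displayed matrix gives
  det(λ I - A) = p(λ) = λ^3 + (-6)λ^2 + (-9)λ + (54.0017).
Solving p(λ) = 0 yields eigenvalues ≈ -3, 3, 6. (A is shown rounded to 4 decimals, so these recover the underlying integer eigenvalues to within that precision.)
Verification: the trace of A = 6 equals the sum of eigenvalues 6, and det(A) ≈ -54.0017 matches the eigenvalue product -54.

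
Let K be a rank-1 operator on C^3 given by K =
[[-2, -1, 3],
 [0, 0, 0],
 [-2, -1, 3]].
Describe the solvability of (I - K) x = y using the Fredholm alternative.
(I - K) is singular (det(I - K) = 0, i.e. 1 ∈ sigma(K)). (I - K) x = y is solvable iff y ⊥ ker((I - K)^*) = span{(-2, -1, 3)}, i.e. iff -2y_1 - y_2 + 3y_3 = 0. When solvable, the solutions are x = y + c·(1, 0, 1), c arbitrary (ker(I - K) = span{(1, 0, 1)}, dimension 1).

K has rank 1, so it is an outer product K = u v^T: every row of K is a multiple of one row vector. Reading off the entries, u = (1, 0, 1) and v = (-2, -1, 3) (row i of K equals u_i·v^T). A rank-one matrix u v^T satisfies K u = u (v·u) and kills the (2)-dimensional subspace v^⊥, so its characteristic polynomial is lambda^2 (lambda - v·u) with v·u = tr K = 1. Hence the eigenvalues of I - K are 1 (multiplicity 2) and 1 - (1) = 0, so det(I - K) = 0. (Direct check: I - K =
[[3, 1, -3],
 [0, 1, 0],
 [2, 1, -2]]
has determinant 0.) So 1 is an eigenvalue of K and (I - K) is not invertible. The finite-dimensional Fredholm alternative says: either (I - K) is invertible, or ker(I - K) ≠ {0} and then range(I - K) = ker((I - K)^*)^⊥, with dim ker(I - K) = dim ker((I - K)^*). We are in the second case, so we need both kernels. Kernel of I - K: (I - K) u = u - u (v·u) = u - u = 0, so ker(I - K) = span{u} = span{(1, 0, 1)} (it is exactly 1-dimensional because rank(I - K) = 2). Kernel of the adjoint: K is real, so (I - K)^* = I - K^T = I - v u^T, and (I - v u^T) v = v - v (u·v) = 0; hence ker((I - K)^*) = span{v} = span{(-2, -1, 3)}. Therefore (I - K) x = y is solvable iff <y, v> = 0, i.e. iff -2y_1 - y_2 + 3y_3 = 0. When this holds, K y = u (v·y) = 0, so (I - K) y = y and x = y is a particular solution; the full solution set is the line x = y + c·u = y + c·(1, 0, 1), c ∈ C.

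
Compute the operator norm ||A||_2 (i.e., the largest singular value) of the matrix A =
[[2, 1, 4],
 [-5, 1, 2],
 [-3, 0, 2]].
||A||_2 ≈ 6.5052 (= sqrt(largest eigenvalue of A^T A))

||A||_2 = sigma_max(A) = sqrt(lambda_max(A^T A)). Form the symmetric matrix M = A^T A =
[[38, -3, -8],
 [-3, 2, 6],
 [-8, 6, 24]].
Its characteristic polynomial (trace, sum of principal 2x2 minors, determinant of M give the coefficients) is
  p(λ) = det(λ I - M) = λ^3 - 64λ^2 + 927λ - 400.
No integer candidate from the rational root theorem (±divisors of 400) is a root, so the roots are irrational. The cubic discriminant is Δ = 336830852 > 0, so there are three distinct real roots. p(0) = -400 and p(1) = 464 have opposite signs, so a root lies in (0, 1); Newton's method refines it to λ ≈ 0.4451. p(21) = 104 and p(22) = -334 have opposite signs, so a root lies in (21, 22); Newton's method refines it to λ ≈ 21.2373. p(42) = -274 and p(43) = 632 have opposite signs, so a root lies in (42, 43); Newton's method refines it to λ ≈ 42.3176. Check (Vieta): the three roots sum to 64, matching tr M = 64.
So the eigenvalues of A^T A are ≈ 0.4451, 21.2373, 42.3176 (all ≥ 0, as they must be for A^T A). The largest is λ_max ≈ 42.3176, hence ||A||_2 = sqrt(λ_max) ≈ 6.5052.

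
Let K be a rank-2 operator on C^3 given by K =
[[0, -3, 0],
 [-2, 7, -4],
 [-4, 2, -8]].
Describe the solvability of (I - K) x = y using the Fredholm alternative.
(I - K) is invertible (det(I - K) = -52 ≠ 0), so for every y in C^3 the equation (I - K) x = y has a unique solution.

K has rank 2 and factors as K = U V^T = u1 v1^T + u2 v2^T with u1 = (-1, 3, 2), v1 = (-1, 2, -2), u2 = (1, -1, 2), v2 = (-1, -1, -2) (multiplying out reproduces the displayed K). The nonzero eigenvalues of U V^T coincide with those of the 2 x 2 matrix G = V^T U = [[v1·u1, v1·u2], [v2·u1, v2·u2]] = [[3, -7], [-6, -4]], and by the Sylvester determinant identity det(I_3 - U V^T) = det(I_2 - V^T U) = det([[-2, 7], [6, 5]]) = (-2)(5) - (7)(6) = -52. (Direct check: I - K =
[[1, 3, 0],
 [2, -6, 4],
 [4, -2, 9]]
has determinant -52.) The finite-dimensional Fredholm alternative says: either (I - K) is invertible, or ker(I - K) ≠ {0} and then range(I - K) = ker((I - K)^*)^⊥, with dim ker(I - K) = dim ker((I - K)^*). Since det(I - K) ≠ 0, 1 is not an eigenvalue of K and ker(I - K) = {0}, so we are in the first case: for every y there is a unique x = (I - K)^(-1) y. (Explicitly, by the Woodbury identity, (I - U V^T)^(-1) = I + U (I_2 - G)^(-1) V^T.)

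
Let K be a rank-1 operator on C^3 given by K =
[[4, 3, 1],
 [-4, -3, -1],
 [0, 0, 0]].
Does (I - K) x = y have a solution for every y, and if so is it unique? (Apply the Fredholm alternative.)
(I - K) is singular (det(I - K) = 0, i.e. 1 ∈ sigma(K)). (I - K) x = y is solvable iff y ⊥ ker((I - K)^*) = span{(4, 3, 1)}, i.e. iff 4y_1 + 3y_2 + y_3 = 0. When solvable, the solutions are x = y + c·(1, -1, 0), c arbitrary (ker(I - K) = span{(1, -1, 0)}, dimension 1).

K has rank 1, so it is an outer product K = u v^T: every row of K is a multiple of one row vector. Reading off the entries, u = (1, -1, 0) and v = (4, 3, 1) (row i of K equals u_i·v^T). A rank-one matrix u v^T satisfies K u = u (v·u) and kills the (2)-dimensional subspace v^⊥, so its characteristic polynomial is lambda^2 (lambda - v·u) with v·u = tr K = 1. Hence the eigenvalues of I - K are 1 (multiplicity 2) and 1 - (1) = 0, so det(I - K) = 0. (Direct check: I - K =
[[-3, -3, -1],
 [4, 4, 1],
 [0, 0, 1]]
has determinant 0.) So 1 is an eigenvalue of K and (I - K) is not invertible. The finite-dimensional Fredholm alternative says: either (I - K) is invertible, or ker(I - K) ≠ {0} and then range(I - K) = ker((I - K)^*)^⊥, with dim ker(I - K) = dim ker((I - K)^*). We are in the second case, so we need both kernels. Kernel of I - K: (I - K) u = u - u (v·u) = u - u = 0, so ker(I - K) = span{u} = span{(1, -1, 0)} (it is exactly 1-dimensional because rank(I - K) = 2). Kernel of the adjoint: K is real, so (I - K)^* = I - K^T = I - v u^T, and (I - v u^T) v = v - v (u·v) = 0; hence ker((I - K)^*) = span{v} = span{(4, 3, 1)}. Therefore (I - K) x = y is solvable iff <y, v> = 0, i.e. iff 4y_1 + 3y_2 + y_3 = 0. When this holds, K y = u (v·y) = 0, so (I - K) y = y and x = y is a particular solution; the full solution set is the line x = y + c·u = y + c·(1, -1, 0), c ∈ C.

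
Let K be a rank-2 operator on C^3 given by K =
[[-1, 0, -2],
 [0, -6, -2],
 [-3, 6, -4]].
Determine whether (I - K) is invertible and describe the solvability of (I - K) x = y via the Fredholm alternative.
(I - K) is invertible (det(I - K) = 52 ≠ 0), so for every y in C^3 the equation (I - K) x = y has a unique solution.

K has rank 2 and factors as K = U V^T = u1 v1^T + u2 v2^T with u1 = (0, -2, 2), v1 = (0, 3, 1), u2 = (-1, 0, -3), v2 = (1, 0, 2) (multiplying out reproduces the displayed K). The nonzero eigenvalues of U V^T coincide with those of the 2 x 2 matrix G = V^T U = [[v1·u1, v1·u2], [v2·u1, v2·u2]] = [[-4, -3], [4, -7]], and by the Sylvester determinant identity det(I_3 - U V^T) = det(I_2 - V^T U) = det([[5, 3], [-4, 8]]) = (5)(8) - (3)(-4) = 52. (Direct check: I - K =
[[2, 0, 2],
 [0, 7, 2],
 [3, -6, 5]]
has determinant 52.) The finite-dimensional Fredholm alternative says: either (I - K) is invertible, or ker(I - K) ≠ {0} and then range(I - K) = ker((I - K)^*)^⊥, with dim ker(I - K) = dim ker((I - K)^*). Since det(I - K) ≠ 0, 1 is not an eigenvalue of K and ker(I - K) = {0}, so we are in the first case: for every y there is a unique x = (I - K)^(-1) y. (Explicitly, by the Woodbury identity, (I - U V^T)^(-1) = I + U (I_2 - G)^(-1) V^T.)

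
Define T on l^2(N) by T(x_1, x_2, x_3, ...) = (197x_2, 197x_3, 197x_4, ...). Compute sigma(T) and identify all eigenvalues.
sigma(T) = closed disk {z in C : |z| ≤ 197}; sigma_p(T) = open disk {z in C : |z| < 197}

Note T = 197·V where V is the unit left shift (V x)_k = x_{k+1}; so sigma(T) = 197·sigma(V) and ||T|| = 197||V||. ||T x||^2 = 38809sum_{k≥2} |x_k|^2 ≤ 38809||x||^2, with equality on {x : x_1 = 0}, so ||T|| = 197. For any lambda with |lambda| < 197, set r = lambda/197 (|r| < 1); the vector x = (1, r, r^2, ...) is in l^2 and satisfies T x = 197(r, r^2, ...) = lambda x, so lambda is an eigenvalue. On the boundary |lambda| = 197 the geometric series diverges, so no l^2 eigenvector exists, but these lambda lie in the approximate point spectrum. Hence sigma(T) is the closed disk of radius 197 and sigma_p(T) is the open disk.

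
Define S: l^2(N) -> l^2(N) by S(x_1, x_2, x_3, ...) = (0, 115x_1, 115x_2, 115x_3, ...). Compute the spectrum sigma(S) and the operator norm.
sigma(S) = closed disk {z in C : |z| ≤ 115}; ||S|| = 115

Note S = 115·U where U is the unit right shift (U x)_k = x_{k-1} (with x_0 := 0); so ||S|| = 115||U|| and sigma(S) = 115·sigma(U). ||S x||^2 = sum_{k≥1} |115x_k|^2 = 13225||x||^2, so ||S|| = 115 and sigma(S) ⊂ {|z| ≤ 115}. For any |lambda| < 115, the equation (S - lambda I) x = 0 forces x_1 = 0, then 115x_k = lambda x_{k+1} ⇒ x = 0, so S has no eigenvalues. But (S - lambda I) is not surjective for |lambda| < 115: solving (S - lambda I) x = e_1 would require x_n proportional to (lambda/115)^(-n), which is not in l^2. So every |lambda| < 115 lies in the residual spectrum. The boundary |lambda| = 115 is in the approximate point spectrum (the spectrum is closed). Hence sigma(S) is the closed disk of radius 115.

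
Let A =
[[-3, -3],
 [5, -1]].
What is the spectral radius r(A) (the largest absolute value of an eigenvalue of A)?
r(A) = sqrt(18) ≈ 4.2426

The eigenvalues of A are the roots of its characteristic polynomial. With M = A (coefficients from the trace and determinant):
  p(λ) = det(λ I - M) = λ^2 + 4λ + 18.
For λ^2 + 4λ + 18 the discriminant is -56. It is negative, so the roots are the complex-conjugate pair λ = -2 ± (sqrt(56)/2) i ≈ -2 ± 3.7417i. For a conjugate pair the product of the roots equals the constant term, so |λ|^2 = 18 and |λ| = sqrt(18) ≈ 4.2426.
Thus the eigenvalues (to 4 decimals) are -2 ± 3.7417i (modulus 4.2426). The spectral radius is the largest modulus: r(A) = sqrt(18) ≈ 4.2426. (Cross-check: r(A) ≤ ||A||_2 ≈ 5.8863; equality holds whenever A is normal, though it can also hold for some non-normal A.)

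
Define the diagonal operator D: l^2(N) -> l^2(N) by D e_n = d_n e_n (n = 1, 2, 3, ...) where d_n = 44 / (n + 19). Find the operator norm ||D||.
||D|| = 11/5 (attained at n = 1)

For D diagonal, ||D|| = sup_n |d_n| = sup_n 44/(n + 19). This is positive and strictly decreasing in n, so the supremum is attained at n = 1: d_1 = 44/(1 + 19) = 11/5. Hence ||D|| = 11/5.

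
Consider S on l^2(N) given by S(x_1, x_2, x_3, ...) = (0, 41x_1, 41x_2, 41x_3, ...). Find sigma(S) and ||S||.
sigma(S) = closed disk {z in C : |z| ≤ 41}; ||S|| = 41

Note S = 41·U where U is the unit right shift (U x)_k = x_{k-1} (with x_0 := 0); so ||S|| = 41||U|| and sigma(S) = 41·sigma(U). ||S x||^2 = sum_{k≥1} |41x_k|^2 = 1681||x||^2, so ||S|| = 41 and sigma(S) ⊂ {|z| ≤ 41}. For any |lambda| < 41, the equation (S - lambda I) x = 0 forces x_1 = 0, then 41x_k = lambda x_{k+1} ⇒ x = 0, so S has no eigenvalues. But (S - lambda I) is not surjective for |lambda| < 41: solving (S - lambda I) x = e_1 would require x_n proportional to (lambda/41)^(-n), which is not in l^2. So every |lambda| < 41 lies in the residual spectrum. The boundary |lambda| = 41 is in the approximate point spectrum (the spectrum is closed). Hence sigma(S) is the closed disk of radius 41.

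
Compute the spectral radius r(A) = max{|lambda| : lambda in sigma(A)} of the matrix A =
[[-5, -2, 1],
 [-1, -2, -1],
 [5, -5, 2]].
r(A) = (2 + sqrt(92))/2 ≈ 5.7958

The eigenvalues of A are the roots of its characteristic polynomial. With M = A (coefficients from the trace, the sum of principal 2x2 minors, and det A):
  p(λ) = det(λ I - M) = λ^3 + 5λ^2 - 16λ - 66.
By the rational root theorem any rational root is an integer divisor of 66. Testing λ = -3: p(-3) = -27 + 45 + 48 - 66 = 0, so λ = -3 is a root. Dividing out (λ + 3) leaves p(λ) = (λ + 3)(λ^2 + 2λ - 22). For λ^2 + 2λ - 22 the discriminant is 92. It is nonnegative but not a perfect square, so the roots are real and irrational: λ = (-2 ± sqrt(92))/2 ≈ 3.7958, -5.7958.
Thus the eigenvalues (to 4 decimals) are 3.7958 (modulus 3.7958); -5.7958 (modulus 5.7958); -3 (modulus 3). The spectral radius is the largest modulus: r(A) = (2 + sqrt(92))/2 ≈ 5.7958. (Cross-check: r(A) ≤ ||A||_2 ≈ 7.7263; equality holds whenever A is normal, though it can also hold for some non-normal A.)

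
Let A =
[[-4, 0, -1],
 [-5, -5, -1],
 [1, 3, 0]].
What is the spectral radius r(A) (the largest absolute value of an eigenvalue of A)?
r(A) ≈ 4.82

The eigenvalues of A are the roots of its characteristic polynomial. With M = A (coefficients from the trace, the sum of principal 2x2 minors, and det A):
  p(λ) = det(λ I - M) = λ^3 + 9λ^2 + 24λ + 2.
No integer candidate from the rational root theorem (±divisors of 2) is a root, so the roots are irrational. The cubic discriminant is Δ = -6804 < 0, so there is one real root and a complex-conjugate pair. p(-1) = -14 and p(0) = 2 have opposite signs, so a root lies in (-1, 0); Newton's method refines it to λ ≈ -0.0861. Dividing out (λ - (-0.0861)) leaves approximately λ^2 + 8.9139λ + 23.2326. For λ^2 + 8.9139λ + 23.2326 the discriminant is -13.4727. It is negative, so the remaining roots are the complex-conjugate pair λ ≈ -4.457 ± 1.8353i. Their product equals the constant term, so |λ|^2 ≈ 23.2326 and |λ| ≈ 4.82.
Thus the eigenvalues (to 4 decimals) are -0.0861 (modulus 0.0861); -4.457 ± 1.8353i (modulus 4.82). The spectral radius is the largest modulus: r(A) ≈ 4.82. (Cross-check: r(A) ≤ ||A||_2 ≈ 8.2358; equality holds whenever A is normal, though it can also hold for some non-normal A.)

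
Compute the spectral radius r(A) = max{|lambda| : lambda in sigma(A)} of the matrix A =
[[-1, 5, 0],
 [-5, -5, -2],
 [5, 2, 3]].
r(A) ≈ 4.8065

The eigenvalues of A are the roots of its characteristic polynomial. With M = A (coefficients from the trace, the sum of principal 2x2 minors, and det A):
  p(λ) = det(λ I - M) = λ^3 + 3λ^2 + 16λ - 36.
No integer candidate from the rational root theorem (±divisors of 36) is a root, so the roots are irrational. The cubic discriminant is Δ = -76288 < 0, so there is one real root and a complex-conjugate pair. p(1) = -16 and p(2) = 16 have opposite signs, so a root lies in (1, 2); Newton's method refines it to λ ≈ 1.5582. Dividing out (λ - (1.5582)) leaves approximately λ^2 + 4.5582λ + 23.1029. For λ^2 + 4.5582λ + 23.1029 the discriminant is -71.6339. It is negative, so the remaining roots are the complex-conjugate pair λ ≈ -2.2791 ± 4.2318i. Their product equals the constant term, so |λ|^2 ≈ 23.1029 and |λ| ≈ 4.8065.
Thus the eigenvalues (to 4 decimals) are 1.5582 (modulus 1.5582); -2.2791 ± 4.2318i (modulus 4.8065). The spectral radius is the largest modulus: r(A) ≈ 4.8065. (Cross-check: r(A) ≤ ||A||_2 ≈ 9.6444; equality holds whenever A is normal, though it can also hold for some non-normal A.)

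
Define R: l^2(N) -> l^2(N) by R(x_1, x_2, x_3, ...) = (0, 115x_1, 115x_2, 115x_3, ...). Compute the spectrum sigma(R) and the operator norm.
sigma(R) = closed disk {z in C : |z| ≤ 115}; ||R|| = 115

Note R = 115·U where U is the unit right shift (U x)_k = x_{k-1} (with x_0 := 0); so ||R|| = 115||U|| and sigma(R) = 115·sigma(U). ||R x||^2 = sum_{k≥1} |115x_k|^2 = 13225||x||^2, so ||R|| = 115 and sigma(R) ⊂ {|z| ≤ 115}. For any |lambda| < 115, the equation (R - lambda I) x = 0 forces x_1 = 0, then 115x_k = lambda x_{k+1} ⇒ x = 0, so R has no eigenvalues. But (R - lambda I) is not surjective for |lambda| < 115: solving (R - lambda I) x = e_1 would require x_n proportional to (lambda/115)^(-n), which is not in l^2. So every |lambda| < 115 lies in the residual spectrum. The boundary |lambda| = 115 is in the approximate point spectrum (the spectrum is closed). Hence sigma(R) is the closed disk of radius 115.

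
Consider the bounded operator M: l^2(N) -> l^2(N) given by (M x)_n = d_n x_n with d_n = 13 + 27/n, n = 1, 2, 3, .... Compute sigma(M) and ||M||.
sigma(M) = {13 + 27/n : n ≥ 1} ∪ {13}; ||M|| = 40

A bounded diagonal operator on l^2 with diagonal entries d_n has spectrum equal to the closure of {d_n : n ≥ 1}: every d_n is an eigenvalue (with eigenvector e_n), so {d_n} ⊂ sigma(M); the spectrum is closed, so its closure is too; and for lambda not in the closure, (M - lambda I) has bounded inverse (the diagonal entries 1/(d_n - lambda) are bounded). For our sequence d_n = 13 + 27/n, n = 1, 2, 3, ...:
  - {d_n} = {13 + 27/n : n ≥ 1}; the only limit point is 13
  - closure = {13 + 27/n : n ≥ 1} ∪ {13}
For the norm: a diagonal operator has ||M|| = sup_n |d_n|. Here d_n = 13 + 27/n is positive and decreasing, so sup_n |d_n| = d_1 = 13 + 27 = 40. So ||M|| = 40.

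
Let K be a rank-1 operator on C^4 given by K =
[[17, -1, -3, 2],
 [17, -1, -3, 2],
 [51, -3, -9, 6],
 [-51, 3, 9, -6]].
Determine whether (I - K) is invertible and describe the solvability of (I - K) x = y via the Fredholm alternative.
(I - K) is singular (det(I - K) = 0, i.e. 1 ∈ sigma(K)). (I - K) x = y is solvable iff y ⊥ ker((I - K)^*) = span{(17, -1, -3, 2)}, i.e. iff 17y_1 - y_2 - 3y_3 + 2y_4 = 0. When solvable, the solutions are x = y + c·(1, 1, 3, -3), c arbitrary (ker(I - K) = span{(1, 1, 3, -3)}, dimension 1).

K has rank 1, so it is an outer product K = u v^T: every row of K is a multiple of one row vector. Reading off the entries, u = (1, 1, 3, -3) and v = (17, -1, -3, 2) (row i of K equals u_i·v^T). A rank-one matrix u v^T satisfies K u = u (v·u) and kills the (3)-dimensional subspace v^⊥, so its characteristic polynomial is lambda^3 (lambda - v·u) with v·u = tr K = 1. Hence the eigenvalues of I - K are 1 (multiplicity 3) and 1 - (1) = 0, so det(I - K) = 0. (Direct check: I - K =
[[-16, 1, 3, -2],
 [-17, 2, 3, -2],
 [-51, 3, 10, -6],
 [51, -3, -9, 7]]
has determinant 0.) So 1 is an eigenvalue of K and (I - K) is not invertible. The finite-dimensional Fredholm alternative says: either (I - K) is invertible, or ker(I - K) ≠ {0} and then range(I - K) = ker((I - K)^*)^⊥, with dim ker(I - K) = dim ker((I - K)^*). We are in the second case, so we need both kernels. Kernel of I - K: (I - K) u = u - u (v·u) = u - u = 0, so ker(I - K) = span{u} = span{(1, 1, 3, -3)} (it is exactly 1-dimensional because rank(I - K) = 3). Kernel of the adjoint: K is real, so (I - K)^* = I - K^T = I - v u^T, and (I - v u^T) v = v - v (u·v) = 0; hence ker((I - K)^*) = span{v} = span{(17, -1, -3, 2)}. Therefore (I - K) x = y is solvable iff <y, v> = 0, i.e. iff 17y_1 - y_2 - 3y_3 + 2y_4 = 0. When this holds, K y = u (v·y) = 0, so (I - K) y = y and x = y is a particular solution; the full solution set is the line x = y + c·u = y + c·(1, 1, 3, -3), c ∈ C.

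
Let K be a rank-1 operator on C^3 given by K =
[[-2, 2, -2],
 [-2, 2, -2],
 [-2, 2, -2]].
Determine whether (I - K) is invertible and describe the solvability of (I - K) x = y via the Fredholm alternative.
(I - K) is invertible (det(I - K) = 3 ≠ 0), so for every y in C^3 the equation (I - K) x = y has a unique solution.

K has rank 1, so it is an outer product K = u v^T: every row of K is a multiple of one row vector. Reading off the entries, u = (1, 1, 1) and v = (-2, 2, -2) (row i of K equals u_i·v^T). A rank-one matrix u v^T satisfies K u = u (v·u) and kills the (2)-dimensional subspace v^⊥, so its characteristic polynomial is lambda^2 (lambda - v·u) with v·u = tr K = -2. Hence the eigenvalues of I - K are 1 (multiplicity 2) and 1 - (-2) = 3, so det(I - K) = 3. (Direct check: I - K =
[[3, -2, 2],
 [2, -1, 2],
 [2, -2, 3]]
has determinant 3.) The finite-dimensional Fredholm alternative says: either (I - K) is invertible, or ker(I - K) ≠ {0} and then range(I - K) = ker((I - K)^*)^⊥, with dim ker(I - K) = dim ker((I - K)^*). Since det(I - K) ≠ 0, 1 is not an eigenvalue of K and ker(I - K) = {0}, so we are in the first case: for every y there is a unique x = (I - K)^(-1) y. Explicitly, by the Sherman–Morrison formula, (I - u v^T)^(-1) = I + u v^T/(1 - v·u), i.e. (I - K)^(-1) = I + K/(3).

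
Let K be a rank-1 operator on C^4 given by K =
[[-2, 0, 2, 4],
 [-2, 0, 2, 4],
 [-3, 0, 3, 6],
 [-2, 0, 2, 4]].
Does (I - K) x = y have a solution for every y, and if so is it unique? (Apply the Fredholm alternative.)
(I - K) is invertible (det(I - K) = -4 ≠ 0), so for every y in C^4 the equation (I - K) x = y has a unique solution.

K has rank 1, so it is an outer product K = u v^T: every row of K is a multiple of one row vector. Reading off the entries, u = (2, 2, 3, 2) and v = (-1, 0, 1, 2) (row i of K equals u_i·v^T). A rank-one matrix u v^T satisfies K u = u (v·u) and kills the (3)-dimensional subspace v^⊥, so its characteristic polynomial is lambda^3 (lambda - v·u) with v·u = tr K = 5. Hence the eigenvalues of I - K are 1 (multiplicity 3) and 1 - (5) = -4, so det(I - K) = -4. (Direct check: I - K =
[[3, 0, -2, -4],
 [2, 1, -2, -4],
 [3, 0, -2, -6],
 [2, 0, -2, -3]]
has determinant -4.) The finite-dimensional Fredholm alternative says: either (I - K) is invertible, or ker(I - K) ≠ {0} and then range(I - K) = ker((I - K)^*)^⊥, with dim ker(I - K) = dim ker((I - K)^*). Since det(I - K) ≠ 0, 1 is not an eigenvalue of K and ker(I - K) = {0}, so we are in the first case: for every y there is a unique x = (I - K)^(-1) y. Explicitly, by the Sherman–Morrison formula, (I - u v^T)^(-1) = I + u v^T/(1 - v·u), i.e. (I - K)^(-1) = I + K/(-4).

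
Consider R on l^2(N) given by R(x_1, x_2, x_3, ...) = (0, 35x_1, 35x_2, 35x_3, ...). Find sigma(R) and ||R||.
sigma(R) = closed disk {z in C : |z| ≤ 35}; ||R|| = 35

Note R = 35·U where U is the unit right shift (U x)_k = x_{k-1} (with x_0 := 0); so ||R|| = 35||U|| and sigma(R) = 35·sigma(U). ||R x||^2 = sum_{k≥1} |35x_k|^2 = 1225||x||^2, so ||R|| = 35 and sigma(R) ⊂ {|z| ≤ 35}. For any |lambda| < 35, the equation (R - lambda I) x = 0 forces x_1 = 0, then 35x_k = lambda x_{k+1} ⇒ x = 0, so R has no eigenvalues. But (R - lambda I) is not surjective for |lambda| < 35: solving (R - lambda I) x = e_1 would require x_n proportional to (lambda/35)^(-n), which is not in l^2. So every |lambda| < 35 lies in the residual spectrum. The boundary |lambda| = 35 is in the approximate point spectrum (the spectrum is closed). Hence sigma(R) is the closed disk of radius 35.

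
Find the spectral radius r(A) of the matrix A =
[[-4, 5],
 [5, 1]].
r(A) = (3 + sqrt(125))/2 ≈ 7.0902

The eigenvalues of A are the roots of its characteristic polynomial. With M = A (coefficients from the trace and determinant):
  p(λ) = det(λ I - M) = λ^2 + 3λ - 29.
For λ^2 + 3λ - 29 the discriminant is 125. It is nonnegative but not a perfect square, so the roots are real and irrational: λ = (-3 ± sqrt(125))/2 ≈ 4.0902, -7.0902.
Thus the eigenvalues (to 4 decimals) are 4.0902 (modulus 4.0902); -7.0902 (modulus 7.0902). The spectral radius is the largest modulus: r(A) = (3 + sqrt(125))/2 ≈ 7.0902. (Cross-check: r(A) ≤ ||A||_2 ≈ 7.0902; equality holds whenever A is normal, though it can also hold for some non-normal A.)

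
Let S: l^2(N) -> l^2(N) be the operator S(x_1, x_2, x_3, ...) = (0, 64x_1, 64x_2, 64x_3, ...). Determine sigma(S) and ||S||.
sigma(S) = closed disk {z in C : |z| ≤ 64}; ||S|| = 64

Note S = 64·U where U is the unit right shift (U x)_k = x_{k-1} (with x_0 := 0); so ||S|| = 64||U|| and sigma(S) = 64·sigma(U). ||S x||^2 = sum_{k≥1} |64x_k|^2 = 4096||x||^2, so ||S|| = 64 and sigma(S) ⊂ {|z| ≤ 64}. For any |lambda| < 64, the equation (S - lambda I) x = 0 forces x_1 = 0, then 64x_k = lambda x_{k+1} ⇒ x = 0, so S has no eigenvalues. But (S - lambda I) is not surjective for |lambda| < 64: solving (S - lambda I) x = e_1 would require x_n proportional to (lambda/64)^(-n), which is not in l^2. So every |lambda| < 64 lies in the residual spectrum. The boundary |lambda| = 64 is in the approximate point spectrum (the spectrum is closed). Hence sigma(S) is the closed disk of radius 64.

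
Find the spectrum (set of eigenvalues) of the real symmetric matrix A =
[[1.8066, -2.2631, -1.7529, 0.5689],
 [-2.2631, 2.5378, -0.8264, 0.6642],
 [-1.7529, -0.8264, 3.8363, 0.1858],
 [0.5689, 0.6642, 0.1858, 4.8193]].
sigma(A) ≈ {-1, 4, 5} (5 with multiplicity 2)

A is real symmetric, so its spectrum consists of real eigenvalues. Expanding the characteristic polynomial of the displayed matrix gives
  det(λ I - A) = p(λ) = λ^4 + (-13)λ^3 + (51)λ^2 + (-35)λ + (-100.0021).
Solving p(λ) = 0 yields eigenvalues ≈ -1, 4, 5, 5. (A is shown rounded to 4 decimals, so these recover the underlying integer eigenvalues to within that precision.)
Verification: the trace of A = 13 equals the sum of eigenvalues 13, and det(A) ≈ -100.0021 matches the eigenvalue product -100.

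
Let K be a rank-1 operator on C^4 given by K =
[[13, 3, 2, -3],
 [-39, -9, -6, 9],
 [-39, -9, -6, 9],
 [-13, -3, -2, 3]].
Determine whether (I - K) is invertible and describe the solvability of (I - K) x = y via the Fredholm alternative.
(I - K) is singular (det(I - K) = 0, i.e. 1 ∈ sigma(K)). (I - K) x = y is solvable iff y ⊥ ker((I - K)^*) = span{(13, 3, 2, -3)}, i.e. iff 13y_1 + 3y_2 + 2y_3 - 3y_4 = 0. When solvable, the solutions are x = y + c·(1, -3, -3, -1), c arbitrary (ker(I - K) = span{(1, -3, -3, -1)}, dimension 1).

K has rank 1, so it is an outer product K = u v^T: every row of K is a multiple of one row vector. Reading off the entries, u = (1, -3, -3, -1) and v = (13, 3, 2, -3) (row i of K equals u_i·v^T). A rank-one matrix u v^T satisfies K u = u (v·u) and kills the (3)-dimensional subspace v^⊥, so its characteristic polynomial is lambda^3 (lambda - v·u) with v·u = tr K = 1. Hence the eigenvalues of I - K are 1 (multiplicity 3) and 1 - (1) = 0, so det(I - K) = 0. (Direct check: I - K =
[[-12, -3, -2, 3],
 [39, 10, 6, -9],
 [39, 9, 7, -9],
 [13, 3, 2, -2]]
has determinant 0.) So 1 is an eigenvalue of K and (I - K) is not invertible. The finite-dimensional Fredholm alternative says: either (I - K) is invertible, or ker(I - K) ≠ {0} and then range(I - K) = ker((I - K)^*)^⊥, with dim ker(I - K) = dim ker((I - K)^*). We are in the second case, so we need both kernels. Kernel of I - K: (I - K) u = u - u (v·u) = u - u = 0, so ker(I - K) = span{u} = span{(1, -3, -3, -1)} (it is exactly 1-dimensional because rank(I - K) = 3). Kernel of the adjoint: K is real, so (I - K)^* = I - K^T = I - v u^T, and (I - v u^T) v = v - v (u·v) = 0; hence ker((I - K)^*) = span{v} = span{(13, 3, 2, -3)}. Therefore (I - K) x = y is solvable iff <y, v> = 0, i.e. iff 13y_1 + 3y_2 + 2y_3 - 3y_4 = 0. When this holds, K y = u (v·y) = 0, so (I - K) y = y and x = y is a particular solution; the full solution set is the line x = y + c·u = y + c·(1, -3, -3, -1), c ∈ C.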